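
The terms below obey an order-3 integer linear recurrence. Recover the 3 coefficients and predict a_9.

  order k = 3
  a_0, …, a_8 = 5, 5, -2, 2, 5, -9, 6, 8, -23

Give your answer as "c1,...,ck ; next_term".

  a_3 = -1·-2 + -1·5 + 1·5 = 2
  a_4 = -1·2 + -1·-2 + 1·5 = 5
  a_5 = -1·5 + -1·2 + 1·-2 = -9
  a_6 = -1·-9 + -1·5 + 1·2 = 6
  a_7 = -1·6 + -1·-9 + 1·5 = 8
  a_8 = -1·8 + -1·6 + 1·-9 = -23
  a_9 = -1·-23 + -1·8 + 1·6 = 21

-1,-1,1 ; 21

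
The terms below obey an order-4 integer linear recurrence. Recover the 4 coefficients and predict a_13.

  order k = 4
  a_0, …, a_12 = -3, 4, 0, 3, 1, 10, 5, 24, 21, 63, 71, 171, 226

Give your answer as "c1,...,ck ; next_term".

0,2,1,1 ; 476

  a_4 = 0·3 + 2·0 + 1·4 + 1·-3 = 1
  a_5 = 0·1 + 2·3 + 1·0 + 1·4 = 10
  a_6 = 0·10 + 2·1 + 1·3 + 1·0 = 5
  a_7 = 0·5 + 2·10 + 1·1 + 1·3 = 24
  a_8 = 0·24 + 2·5 + 1·10 + 1·1 = 21
  a_9 = 0·21 + 2·24 + 1·5 + 1·10 = 63
  a_10 = 0·63 + 2·21 + 1·24 + 1·5 = 71
  a_11 = 0·71 + 2·63 + 1·21 + 1·24 = 171
  a_12 = 0·171 + 2·71 + 1·63 + 1·21 = 226
  a_13 = 0·226 + 2·171 + 1·71 + 1·63 = 476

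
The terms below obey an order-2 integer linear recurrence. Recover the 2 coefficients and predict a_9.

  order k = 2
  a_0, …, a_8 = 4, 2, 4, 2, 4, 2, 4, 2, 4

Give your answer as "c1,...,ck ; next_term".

  a_2 = 0·2 + 1·4 = 4
  a_3 = 0·4 + 1·2 = 2
  a_4 = 0·2 + 1·4 = 4
  a_5 = 0·4 + 1·2 = 2
  a_6 = 0·2 + 1·4 = 4
  a_7 = 0·4 + 1·2 = 2
  a_8 = 0·2 + 1·4 = 4
  a_9 = 0·4 + 1·2 = 2

0,1 ; 2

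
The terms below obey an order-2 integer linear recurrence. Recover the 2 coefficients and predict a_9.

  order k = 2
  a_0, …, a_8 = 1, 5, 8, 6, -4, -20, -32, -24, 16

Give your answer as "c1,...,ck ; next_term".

2,-2 ; 80

  a_2 = 2·5 + -2·1 = 8
  a_3 = 2·8 + -2·5 = 6
  a_4 = 2·6 + -2·8 = -4
  a_5 = 2·-4 + -2·6 = -20
  a_6 = 2·-20 + -2·-4 = -32
  a_7 = 2·-32 + -2·-20 = -24
  a_8 = 2·-24 + -2·-32 = 16
  a_9 = 2·16 + -2·-24 = 80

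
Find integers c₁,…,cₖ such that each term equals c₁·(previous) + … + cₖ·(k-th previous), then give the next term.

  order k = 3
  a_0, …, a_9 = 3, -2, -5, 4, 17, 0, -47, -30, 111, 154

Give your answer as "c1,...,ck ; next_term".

  a_3 = 1·-5 + -3·-2 + 1·3 = 4
  a_4 = 1·4 + -3·-5 + 1·-2 = 17
  a_5 = 1·17 + -3·4 + 1·-5 = 0
  a_6 = 1·0 + -3·17 + 1·4 = -47
  a_7 = 1·-47 + -3·0 + 1·17 = -30
  a_8 = 1·-30 + -3·-47 + 1·0 = 111
  a_9 = 1·111 + -3·-30 + 1·-47 = 154
  a_10 = 1·154 + -3·111 + 1·-30 = -209

1,-3,1 ; -209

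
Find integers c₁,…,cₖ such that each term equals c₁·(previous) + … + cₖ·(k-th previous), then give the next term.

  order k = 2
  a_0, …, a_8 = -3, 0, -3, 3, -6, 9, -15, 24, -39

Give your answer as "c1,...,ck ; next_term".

-1,1 ; 63

  a_2 = -1·0 + 1·-3 = -3
  a_3 = -1·-3 + 1·0 = 3
  a_4 = -1·3 + 1·-3 = -6
  a_5 = -1·-6 + 1·3 = 9
  a_6 = -1·9 + 1·-6 = -15
  a_7 = -1·-15 + 1·9 = 24
  a_8 = -1·24 + 1·-15 = -39
  a_9 = -1·-39 + 1·24 = 63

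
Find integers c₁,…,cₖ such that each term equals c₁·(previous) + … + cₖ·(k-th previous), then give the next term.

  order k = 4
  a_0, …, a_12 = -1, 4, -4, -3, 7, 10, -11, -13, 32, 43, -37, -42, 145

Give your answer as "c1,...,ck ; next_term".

1,-1,2,2 ; 199

  a_4 = 1·-3 + -1·-4 + 2·4 + 2·-1 = 7
  a_5 = 1·7 + -1·-3 + 2·-4 + 2·4 = 10
  a_6 = 1·10 + -1·7 + 2·-3 + 2·-4 = -11
  a_7 = 1·-11 + -1·10 + 2·7 + 2·-3 = -13
  a_8 = 1·-13 + -1·-11 + 2·10 + 2·7 = 32
  a_9 = 1·32 + -1·-13 + 2·-11 + 2·10 = 43
  a_10 = 1·43 + -1·32 + 2·-13 + 2·-11 = -37
  a_11 = 1·-37 + -1·43 + 2·32 + 2·-13 = -42
  a_12 = 1·-42 + -1·-37 + 2·43 + 2·32 = 145
  a_13 = 1·145 + -1·-42 + 2·-37 + 2·43 = 199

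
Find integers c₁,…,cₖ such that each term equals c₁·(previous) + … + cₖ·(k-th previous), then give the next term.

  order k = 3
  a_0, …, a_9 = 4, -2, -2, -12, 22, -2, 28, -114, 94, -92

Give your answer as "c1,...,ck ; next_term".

  a_3 = -1·-2 + -1·-2 + -4·4 = -12
  a_4 = -1·-12 + -1·-2 + -4·-2 = 22
  a_5 = -1·22 + -1·-12 + -4·-2 = -2
  a_6 = -1·-2 + -1·22 + -4·-12 = 28
  a_7 = -1·28 + -1·-2 + -4·22 = -114
  a_8 = -1·-114 + -1·28 + -4·-2 = 94
  a_9 = -1·94 + -1·-114 + -4·28 = -92
  a_10 = -1·-92 + -1·94 + -4·-114 = 454

-1,-1,-4 ; 454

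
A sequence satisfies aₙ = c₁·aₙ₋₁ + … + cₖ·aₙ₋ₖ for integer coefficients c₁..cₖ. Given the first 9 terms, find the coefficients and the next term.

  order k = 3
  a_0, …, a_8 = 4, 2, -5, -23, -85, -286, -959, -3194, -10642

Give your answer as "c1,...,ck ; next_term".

3,2,-3 ; -35437

  a_3 = 3·-5 + 2·2 + -3·4 = -23
  a_4 = 3·-23 + 2·-5 + -3·2 = -85
  a_5 = 3·-85 + 2·-23 + -3·-5 = -286
  a_6 = 3·-286 + 2·-85 + -3·-23 = -959
  a_7 = 3·-959 + 2·-286 + -3·-85 = -3194
  a_8 = 3·-3194 + 2·-959 + -3·-286 = -10642
  a_9 = 3·-10642 + 2·-3194 + -3·-959 = -35437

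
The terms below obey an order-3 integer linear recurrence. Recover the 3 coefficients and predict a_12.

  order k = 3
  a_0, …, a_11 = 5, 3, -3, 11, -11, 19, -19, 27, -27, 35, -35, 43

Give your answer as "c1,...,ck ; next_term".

  a_3 = -1·-3 + 1·3 + 1·5 = 11
  a_4 = -1·11 + 1·-3 + 1·3 = -11
  a_5 = -1·-11 + 1·11 + 1·-3 = 19
  a_6 = -1·19 + 1·-11 + 1·11 = -19
  a_7 = -1·-19 + 1·19 + 1·-11 = 27
  a_8 = -1·27 + 1·-19 + 1·19 = -27
  a_9 = -1·-27 + 1·27 + 1·-19 = 35
  a_10 = -1·35 + 1·-27 + 1·27 = -35
  a_11 = -1·-35 + 1·35 + 1·-27 = 43
  a_12 = -1·43 + 1·-35 + 1·35 = -43

-1,1,1 ; -43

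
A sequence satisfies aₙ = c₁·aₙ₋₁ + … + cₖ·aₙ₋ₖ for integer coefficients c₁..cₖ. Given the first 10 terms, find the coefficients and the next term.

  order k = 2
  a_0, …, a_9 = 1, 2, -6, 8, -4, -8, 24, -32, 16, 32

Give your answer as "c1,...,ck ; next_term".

  a_2 = -2·2 + -2·1 = -6
  a_3 = -2·-6 + -2·2 = 8
  a_4 = -2·8 + -2·-6 = -4
  a_5 = -2·-4 + -2·8 = -8
  a_6 = -2·-8 + -2·-4 = 24
  a_7 = -2·24 + -2·-8 = -32
  a_8 = -2·-32 + -2·24 = 16
  a_9 = -2·16 + -2·-32 = 32
  a_10 = -2·32 + -2·16 = -96

-2,-2 ; -96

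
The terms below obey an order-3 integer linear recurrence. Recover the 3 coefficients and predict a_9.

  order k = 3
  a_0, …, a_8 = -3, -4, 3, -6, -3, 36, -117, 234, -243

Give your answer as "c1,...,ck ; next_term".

-3,-3,3 ; -324

  a_3 = -3·3 + -3·-4 + 3·-3 = -6
  a_4 = -3·-6 + -3·3 + 3·-4 = -3
  a_5 = -3·-3 + -3·-6 + 3·3 = 36
  a_6 = -3·36 + -3·-3 + 3·-6 = -117
  a_7 = -3·-117 + -3·36 + 3·-3 = 234
  a_8 = -3·234 + -3·-117 + 3·36 = -243
  a_9 = -3·-243 + -3·234 + 3·-117 = -324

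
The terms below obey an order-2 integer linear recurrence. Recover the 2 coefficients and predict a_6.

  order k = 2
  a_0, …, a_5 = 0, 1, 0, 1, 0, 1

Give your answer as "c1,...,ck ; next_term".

  a_2 = 0·1 + 1·0 = 0
  a_3 = 0·0 + 1·1 = 1
  a_4 = 0·1 + 1·0 = 0
  a_5 = 0·0 + 1·1 = 1
  a_6 = 0·1 + 1·0 = 0

0,1 ; 0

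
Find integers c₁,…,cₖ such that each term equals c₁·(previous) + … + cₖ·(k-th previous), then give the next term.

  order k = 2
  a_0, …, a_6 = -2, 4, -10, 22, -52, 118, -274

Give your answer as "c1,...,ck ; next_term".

  a_2 = -1·4 + 3·-2 = -10
  a_3 = -1·-10 + 3·4 = 22
  a_4 = -1·22 + 3·-10 = -52
  a_5 = -1·-52 + 3·22 = 118
  a_6 = -1·118 + 3·-52 = -274
  a_7 = -1·-274 + 3·118 = 628

-1,3 ; 628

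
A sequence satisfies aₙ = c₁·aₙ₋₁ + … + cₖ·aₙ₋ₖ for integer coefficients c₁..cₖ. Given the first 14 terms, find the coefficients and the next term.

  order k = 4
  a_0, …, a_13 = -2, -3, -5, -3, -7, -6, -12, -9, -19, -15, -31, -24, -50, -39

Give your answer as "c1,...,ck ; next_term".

  a_4 = 0·-3 + 1·-5 + 0·-3 + 1·-2 = -7
  a_5 = 0·-7 + 1·-3 + 0·-5 + 1·-3 = -6
  a_6 = 0·-6 + 1·-7 + 0·-3 + 1·-5 = -12
  a_7 = 0·-12 + 1·-6 + 0·-7 + 1·-3 = -9
  a_8 = 0·-9 + 1·-12 + 0·-6 + 1·-7 = -19
  a_9 = 0·-19 + 1·-9 + 0·-12 + 1·-6 = -15
  a_10 = 0·-15 + 1·-19 + 0·-9 + 1·-12 = -31
  a_11 = 0·-31 + 1·-15 + 0·-19 + 1·-9 = -24
  a_12 = 0·-24 + 1·-31 + 0·-15 + 1·-19 = -50
  a_13 = 0·-50 + 1·-24 + 0·-31 + 1·-15 = -39
  a_14 = 0·-39 + 1·-50 + 0·-24 + 1·-31 = -81

0,1,0,1 ; -81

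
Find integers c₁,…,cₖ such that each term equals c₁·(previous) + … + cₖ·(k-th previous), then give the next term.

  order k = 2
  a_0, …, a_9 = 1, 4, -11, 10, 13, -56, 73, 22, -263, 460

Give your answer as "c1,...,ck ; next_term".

  a_2 = -2·4 + -3·1 = -11
  a_3 = -2·-11 + -3·4 = 10
  a_4 = -2·10 + -3·-11 = 13
  a_5 = -2·13 + -3·10 = -56
  a_6 = -2·-56 + -3·13 = 73
  a_7 = -2·73 + -3·-56 = 22
  a_8 = -2·22 + -3·73 = -263
  a_9 = -2·-263 + -3·22 = 460
  a_10 = -2·460 + -3·-263 = -131

-2,-3 ; -131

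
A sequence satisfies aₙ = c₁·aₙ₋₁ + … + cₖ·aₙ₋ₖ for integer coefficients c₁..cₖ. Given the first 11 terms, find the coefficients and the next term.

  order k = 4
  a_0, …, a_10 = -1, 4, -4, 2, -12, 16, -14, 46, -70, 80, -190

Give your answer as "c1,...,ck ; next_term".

  a_4 = -1·2 + 0·-4 + -3·4 + -2·-1 = -12
  a_5 = -1·-12 + 0·2 + -3·-4 + -2·4 = 16
  a_6 = -1·16 + 0·-12 + -3·2 + -2·-4 = -14
  a_7 = -1·-14 + 0·16 + -3·-12 + -2·2 = 46
  a_8 = -1·46 + 0·-14 + -3·16 + -2·-12 = -70
  a_9 = -1·-70 + 0·46 + -3·-14 + -2·16 = 80
  a_10 = -1·80 + 0·-70 + -3·46 + -2·-14 = -190
  a_11 = -1·-190 + 0·80 + -3·-70 + -2·46 = 308

-1,0,-3,-2 ; 308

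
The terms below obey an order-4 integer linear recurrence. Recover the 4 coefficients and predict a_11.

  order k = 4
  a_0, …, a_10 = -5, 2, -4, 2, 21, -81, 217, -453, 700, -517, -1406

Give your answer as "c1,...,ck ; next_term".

  a_4 = -3·2 + -2·-4 + 2·2 + -3·-5 = 21
  a_5 = -3·21 + -2·2 + 2·-4 + -3·2 = -81
  a_6 = -3·-81 + -2·21 + 2·2 + -3·-4 = 217
  a_7 = -3·217 + -2·-81 + 2·21 + -3·2 = -453
  a_8 = -3·-453 + -2·217 + 2·-81 + -3·21 = 700
  a_9 = -3·700 + -2·-453 + 2·217 + -3·-81 = -517
  a_10 = -3·-517 + -2·700 + 2·-453 + -3·217 = -1406
  a_11 = -3·-1406 + -2·-517 + 2·700 + -3·-453 = 8011

-3,-2,2,-3 ; 8011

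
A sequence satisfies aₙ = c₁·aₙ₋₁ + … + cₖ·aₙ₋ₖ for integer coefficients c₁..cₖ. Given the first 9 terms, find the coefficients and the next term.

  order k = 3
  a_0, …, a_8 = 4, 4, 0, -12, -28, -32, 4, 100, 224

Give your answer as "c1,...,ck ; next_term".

2,-2,-1 ; 244

  a_3 = 2·0 + -2·4 + -1·4 = -12
  a_4 = 2·-12 + -2·0 + -1·4 = -28
  a_5 = 2·-28 + -2·-12 + -1·0 = -32
  a_6 = 2·-32 + -2·-28 + -1·-12 = 4
  a_7 = 2·4 + -2·-32 + -1·-28 = 100
  a_8 = 2·100 + -2·4 + -1·-32 = 224
  a_9 = 2·224 + -2·100 + -1·4 = 244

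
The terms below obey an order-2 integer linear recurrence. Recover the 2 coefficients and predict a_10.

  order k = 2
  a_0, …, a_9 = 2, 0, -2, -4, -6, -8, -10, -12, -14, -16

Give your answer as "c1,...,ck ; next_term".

2,-1 ; -18

  a_2 = 2·0 + -1·2 = -2
  a_3 = 2·-2 + -1·0 = -4
  a_4 = 2·-4 + -1·-2 = -6
  a_5 = 2·-6 + -1·-4 = -8
  a_6 = 2·-8 + -1·-6 = -10
  a_7 = 2·-10 + -1·-8 = -12
  a_8 = 2·-12 + -1·-10 = -14
  a_9 = 2·-14 + -1·-12 = -16
  a_10 = 2·-16 + -1·-14 = -18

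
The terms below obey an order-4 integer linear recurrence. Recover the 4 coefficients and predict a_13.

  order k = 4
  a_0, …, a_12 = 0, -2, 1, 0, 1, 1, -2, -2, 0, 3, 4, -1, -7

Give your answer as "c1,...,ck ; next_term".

0,-1,-1,-1 ; -6

  a_4 = 0·0 + -1·1 + -1·-2 + -1·0 = 1
  a_5 = 0·1 + -1·0 + -1·1 + -1·-2 = 1
  a_6 = 0·1 + -1·1 + -1·0 + -1·1 = -2
  a_7 = 0·-2 + -1·1 + -1·1 + -1·0 = -2
  a_8 = 0·-2 + -1·-2 + -1·1 + -1·1 = 0
  a_9 = 0·0 + -1·-2 + -1·-2 + -1·1 = 3
  a_10 = 0·3 + -1·0 + -1·-2 + -1·-2 = 4
  a_11 = 0·4 + -1·3 + -1·0 + -1·-2 = -1
  a_12 = 0·-1 + -1·4 + -1·3 + -1·0 = -7
  a_13 = 0·-7 + -1·-1 + -1·4 + -1·3 = -6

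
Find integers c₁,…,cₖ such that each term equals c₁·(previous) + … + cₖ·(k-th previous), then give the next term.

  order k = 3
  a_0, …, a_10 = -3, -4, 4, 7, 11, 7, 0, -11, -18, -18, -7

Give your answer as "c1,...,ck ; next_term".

1,0,-1 ; 11

  a_3 = 1·4 + 0·-4 + -1·-3 = 7
  a_4 = 1·7 + 0·4 + -1·-4 = 11
  a_5 = 1·11 + 0·7 + -1·4 = 7
  a_6 = 1·7 + 0·11 + -1·7 = 0
  a_7 = 1·0 + 0·7 + -1·11 = -11
  a_8 = 1·-11 + 0·0 + -1·7 = -18
  a_9 = 1·-18 + 0·-11 + -1·0 = -18
  a_10 = 1·-18 + 0·-18 + -1·-11 = -7
  a_11 = 1·-7 + 0·-18 + -1·-18 = 11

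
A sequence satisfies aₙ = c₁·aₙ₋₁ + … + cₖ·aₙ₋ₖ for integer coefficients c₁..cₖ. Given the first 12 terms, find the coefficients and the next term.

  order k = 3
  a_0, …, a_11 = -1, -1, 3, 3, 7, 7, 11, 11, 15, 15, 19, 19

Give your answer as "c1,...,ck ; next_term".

  a_3 = 1·3 + 1·-1 + -1·-1 = 3
  a_4 = 1·3 + 1·3 + -1·-1 = 7
  a_5 = 1·7 + 1·3 + -1·3 = 7
  a_6 = 1·7 + 1·7 + -1·3 = 11
  a_7 = 1·11 + 1·7 + -1·7 = 11
  a_8 = 1·11 + 1·11 + -1·7 = 15
  a_9 = 1·15 + 1·11 + -1·11 = 15
  a_10 = 1·15 + 1·15 + -1·11 = 19
  a_11 = 1·19 + 1·15 + -1·15 = 19
  a_12 = 1·19 + 1·19 + -1·15 = 23

1,1,-1 ; 23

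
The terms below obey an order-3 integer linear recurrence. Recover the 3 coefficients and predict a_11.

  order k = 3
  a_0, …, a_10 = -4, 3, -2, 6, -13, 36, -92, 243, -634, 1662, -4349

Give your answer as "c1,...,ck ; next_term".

-2,2,1 ; 11388

  a_3 = -2·-2 + 2·3 + 1·-4 = 6
  a_4 = -2·6 + 2·-2 + 1·3 = -13
  a_5 = -2·-13 + 2·6 + 1·-2 = 36
  a_6 = -2·36 + 2·-13 + 1·6 = -92
  a_7 = -2·-92 + 2·36 + 1·-13 = 243
  a_8 = -2·243 + 2·-92 + 1·36 = -634
  a_9 = -2·-634 + 2·243 + 1·-92 = 1662
  a_10 = -2·1662 + 2·-634 + 1·243 = -4349
  a_11 = -2·-4349 + 2·1662 + 1·-634 = 11388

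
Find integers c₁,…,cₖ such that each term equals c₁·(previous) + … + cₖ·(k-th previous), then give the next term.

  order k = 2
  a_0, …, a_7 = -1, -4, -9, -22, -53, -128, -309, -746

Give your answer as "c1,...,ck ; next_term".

  a_2 = 2·-4 + 1·-1 = -9
  a_3 = 2·-9 + 1·-4 = -22
  a_4 = 2·-22 + 1·-9 = -53
  a_5 = 2·-53 + 1·-22 = -128
  a_6 = 2·-128 + 1·-53 = -309
  a_7 = 2·-309 + 1·-128 = -746
  a_8 = 2·-746 + 1·-309 = -1801

2,1 ; -1801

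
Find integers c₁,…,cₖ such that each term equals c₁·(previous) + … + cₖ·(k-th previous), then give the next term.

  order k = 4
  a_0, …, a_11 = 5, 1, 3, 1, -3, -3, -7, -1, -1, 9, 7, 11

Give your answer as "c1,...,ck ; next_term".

0,1,-1,-1 ; -1

  a_4 = 0·1 + 1·3 + -1·1 + -1·5 = -3
  a_5 = 0·-3 + 1·1 + -1·3 + -1·1 = -3
  a_6 = 0·-3 + 1·-3 + -1·1 + -1·3 = -7
  a_7 = 0·-7 + 1·-3 + -1·-3 + -1·1 = -1
  a_8 = 0·-1 + 1·-7 + -1·-3 + -1·-3 = -1
  a_9 = 0·-1 + 1·-1 + -1·-7 + -1·-3 = 9
  a_10 = 0·9 + 1·-1 + -1·-1 + -1·-7 = 7
  a_11 = 0·7 + 1·9 + -1·-1 + -1·-1 = 11
  a_12 = 0·11 + 1·7 + -1·9 + -1·-1 = -1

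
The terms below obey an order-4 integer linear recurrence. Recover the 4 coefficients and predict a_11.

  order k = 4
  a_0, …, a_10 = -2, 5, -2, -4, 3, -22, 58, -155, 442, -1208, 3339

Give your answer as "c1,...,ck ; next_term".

-2,2,-1,-2 ; -9226

  a_4 = -2·-4 + 2·-2 + -1·5 + -2·-2 = 3
  a_5 = -2·3 + 2·-4 + -1·-2 + -2·5 = -22
  a_6 = -2·-22 + 2·3 + -1·-4 + -2·-2 = 58
  a_7 = -2·58 + 2·-22 + -1·3 + -2·-4 = -155
  a_8 = -2·-155 + 2·58 + -1·-22 + -2·3 = 442
  a_9 = -2·442 + 2·-155 + -1·58 + -2·-22 = -1208
  a_10 = -2·-1208 + 2·442 + -1·-155 + -2·58 = 3339
  a_11 = -2·3339 + 2·-1208 + -1·442 + -2·-155 = -9226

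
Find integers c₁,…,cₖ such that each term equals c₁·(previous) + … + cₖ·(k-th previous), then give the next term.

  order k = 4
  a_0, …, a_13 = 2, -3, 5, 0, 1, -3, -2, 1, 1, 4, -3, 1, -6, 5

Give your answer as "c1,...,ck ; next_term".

-1,0,-1,-1 ; -3

  a_4 = -1·0 + 0·5 + -1·-3 + -1·2 = 1
  a_5 = -1·1 + 0·0 + -1·5 + -1·-3 = -3
  a_6 = -1·-3 + 0·1 + -1·0 + -1·5 = -2
  a_7 = -1·-2 + 0·-3 + -1·1 + -1·0 = 1
  a_8 = -1·1 + 0·-2 + -1·-3 + -1·1 = 1
  a_9 = -1·1 + 0·1 + -1·-2 + -1·-3 = 4
  a_10 = -1·4 + 0·1 + -1·1 + -1·-2 = -3
  a_11 = -1·-3 + 0·4 + -1·1 + -1·1 = 1
  a_12 = -1·1 + 0·-3 + -1·4 + -1·1 = -6
  a_13 = -1·-6 + 0·1 + -1·-3 + -1·4 = 5
  a_14 = -1·5 + 0·-6 + -1·1 + -1·-3 = -3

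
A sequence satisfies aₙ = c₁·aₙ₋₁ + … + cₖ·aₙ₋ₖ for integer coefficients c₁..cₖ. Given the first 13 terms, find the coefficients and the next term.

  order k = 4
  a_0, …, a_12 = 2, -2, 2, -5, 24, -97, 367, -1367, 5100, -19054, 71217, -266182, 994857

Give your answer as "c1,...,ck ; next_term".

  a_4 = -4·-5 + -1·2 + 1·-2 + 4·2 = 24
  a_5 = -4·24 + -1·-5 + 1·2 + 4·-2 = -97
  a_6 = -4·-97 + -1·24 + 1·-5 + 4·2 = 367
  a_7 = -4·367 + -1·-97 + 1·24 + 4·-5 = -1367
  a_8 = -4·-1367 + -1·367 + 1·-97 + 4·24 = 5100
  a_9 = -4·5100 + -1·-1367 + 1·367 + 4·-97 = -19054
  a_10 = -4·-19054 + -1·5100 + 1·-1367 + 4·367 = 71217
  a_11 = -4·71217 + -1·-19054 + 1·5100 + 4·-1367 = -266182
  a_12 = -4·-266182 + -1·71217 + 1·-19054 + 4·5100 = 994857
  a_13 = -4·994857 + -1·-266182 + 1·71217 + 4·-19054 = -3718245

-4,-1,1,4 ; -3718245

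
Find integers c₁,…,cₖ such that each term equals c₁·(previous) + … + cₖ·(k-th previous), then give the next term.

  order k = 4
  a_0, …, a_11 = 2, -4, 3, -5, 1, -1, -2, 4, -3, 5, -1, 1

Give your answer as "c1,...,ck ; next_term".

  a_4 = 0·-5 + 1·3 + 0·-4 + -1·2 = 1
  a_5 = 0·1 + 1·-5 + 0·3 + -1·-4 = -1
  a_6 = 0·-1 + 1·1 + 0·-5 + -1·3 = -2
  a_7 = 0·-2 + 1·-1 + 0·1 + -1·-5 = 4
  a_8 = 0·4 + 1·-2 + 0·-1 + -1·1 = -3
  a_9 = 0·-3 + 1·4 + 0·-2 + -1·-1 = 5
  a_10 = 0·5 + 1·-3 + 0·4 + -1·-2 = -1
  a_11 = 0·-1 + 1·5 + 0·-3 + -1·4 = 1
  a_12 = 0·1 + 1·-1 + 0·5 + -1·-3 = 2

0,1,0,-1 ; 2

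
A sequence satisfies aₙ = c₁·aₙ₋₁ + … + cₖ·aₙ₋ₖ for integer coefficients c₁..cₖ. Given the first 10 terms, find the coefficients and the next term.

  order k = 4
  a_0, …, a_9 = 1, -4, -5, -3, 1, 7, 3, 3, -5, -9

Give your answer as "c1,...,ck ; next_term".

  a_4 = -1·-3 + 0·-5 + 0·-4 + -2·1 = 1
  a_5 = -1·1 + 0·-3 + 0·-5 + -2·-4 = 7
  a_6 = -1·7 + 0·1 + 0·-3 + -2·-5 = 3
  a_7 = -1·3 + 0·7 + 0·1 + -2·-3 = 3
  a_8 = -1·3 + 0·3 + 0·7 + -2·1 = -5
  a_9 = -1·-5 + 0·3 + 0·3 + -2·7 = -9
  a_10 = -1·-9 + 0·-5 + 0·3 + -2·3 = 3

-1,0,0,-2 ; 3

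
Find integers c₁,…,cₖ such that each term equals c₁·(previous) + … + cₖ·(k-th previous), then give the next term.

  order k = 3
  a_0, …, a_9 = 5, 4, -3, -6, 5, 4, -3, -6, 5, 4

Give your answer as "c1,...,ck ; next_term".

-1,-1,-1 ; -3

  a_3 = -1·-3 + -1·4 + -1·5 = -6
  a_4 = -1·-6 + -1·-3 + -1·4 = 5
  a_5 = -1·5 + -1·-6 + -1·-3 = 4
  a_6 = -1·4 + -1·5 + -1·-6 = -3
  a_7 = -1·-3 + -1·4 + -1·5 = -6
  a_8 = -1·-6 + -1·-3 + -1·4 = 5
  a_9 = -1·5 + -1·-6 + -1·-3 = 4
  a_10 = -1·4 + -1·5 + -1·-6 = -3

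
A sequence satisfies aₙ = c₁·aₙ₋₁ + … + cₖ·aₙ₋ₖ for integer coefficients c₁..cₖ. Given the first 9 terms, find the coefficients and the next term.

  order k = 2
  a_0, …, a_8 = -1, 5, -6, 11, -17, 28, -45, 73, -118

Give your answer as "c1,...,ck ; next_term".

-1,1 ; 191

  a_2 = -1·5 + 1·-1 = -6
  a_3 = -1·-6 + 1·5 = 11
  a_4 = -1·11 + 1·-6 = -17
  a_5 = -1·-17 + 1·11 = 28
  a_6 = -1·28 + 1·-17 = -45
  a_7 = -1·-45 + 1·28 = 73
  a_8 = -1·73 + 1·-45 = -118
  a_9 = -1·-118 + 1·73 = 191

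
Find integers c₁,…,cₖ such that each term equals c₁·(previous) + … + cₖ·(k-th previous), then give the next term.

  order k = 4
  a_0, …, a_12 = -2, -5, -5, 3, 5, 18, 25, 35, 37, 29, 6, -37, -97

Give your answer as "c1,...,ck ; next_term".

  a_4 = 1·3 + 1·-5 + -1·-5 + -1·-2 = 5
  a_5 = 1·5 + 1·3 + -1·-5 + -1·-5 = 18
  a_6 = 1·18 + 1·5 + -1·3 + -1·-5 = 25
  a_7 = 1·25 + 1·18 + -1·5 + -1·3 = 35
  a_8 = 1·35 + 1·25 + -1·18 + -1·5 = 37
  a_9 = 1·37 + 1·35 + -1·25 + -1·18 = 29
  a_10 = 1·29 + 1·37 + -1·35 + -1·25 = 6
  a_11 = 1·6 + 1·29 + -1·37 + -1·35 = -37
  a_12 = 1·-37 + 1·6 + -1·29 + -1·37 = -97
  a_13 = 1·-97 + 1·-37 + -1·6 + -1·29 = -169

1,1,-1,-1 ; -169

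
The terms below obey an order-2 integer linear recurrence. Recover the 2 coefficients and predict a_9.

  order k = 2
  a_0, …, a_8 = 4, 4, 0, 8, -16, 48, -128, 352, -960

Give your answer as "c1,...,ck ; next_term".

-2,2 ; 2624

  a_2 = -2·4 + 2·4 = 0
  a_3 = -2·0 + 2·4 = 8
  a_4 = -2·8 + 2·0 = -16
  a_5 = -2·-16 + 2·8 = 48
  a_6 = -2·48 + 2·-16 = -128
  a_7 = -2·-128 + 2·48 = 352
  a_8 = -2·352 + 2·-128 = -960
  a_9 = -2·-960 + 2·352 = 2624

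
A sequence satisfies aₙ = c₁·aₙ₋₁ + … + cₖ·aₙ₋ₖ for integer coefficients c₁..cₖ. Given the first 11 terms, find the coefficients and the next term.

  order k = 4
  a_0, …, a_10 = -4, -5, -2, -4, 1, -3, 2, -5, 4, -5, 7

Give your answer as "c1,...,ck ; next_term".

0,0,-1,1 ; -9

  a_4 = 0·-4 + 0·-2 + -1·-5 + 1·-4 = 1
  a_5 = 0·1 + 0·-4 + -1·-2 + 1·-5 = -3
  a_6 = 0·-3 + 0·1 + -1·-4 + 1·-2 = 2
  a_7 = 0·2 + 0·-3 + -1·1 + 1·-4 = -5
  a_8 = 0·-5 + 0·2 + -1·-3 + 1·1 = 4
  a_9 = 0·4 + 0·-5 + -1·2 + 1·-3 = -5
  a_10 = 0·-5 + 0·4 + -1·-5 + 1·2 = 7
  a_11 = 0·7 + 0·-5 + -1·4 + 1·-5 = -9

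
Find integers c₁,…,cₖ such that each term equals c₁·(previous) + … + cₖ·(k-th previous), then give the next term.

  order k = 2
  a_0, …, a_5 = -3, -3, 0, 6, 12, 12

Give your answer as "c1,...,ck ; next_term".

2,-2 ; 0

  a_2 = 2·-3 + -2·-3 = 0
  a_3 = 2·0 + -2·-3 = 6
  a_4 = 2·6 + -2·0 = 12
  a_5 = 2·12 + -2·6 = 12
  a_6 = 2·12 + -2·12 = 0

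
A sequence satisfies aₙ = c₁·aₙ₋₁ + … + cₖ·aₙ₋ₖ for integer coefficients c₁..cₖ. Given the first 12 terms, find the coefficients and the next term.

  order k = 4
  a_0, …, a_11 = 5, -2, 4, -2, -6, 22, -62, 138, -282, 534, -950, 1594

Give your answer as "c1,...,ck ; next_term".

  a_4 = -2·-2 + 1·4 + 2·-2 + -2·5 = -6
  a_5 = -2·-6 + 1·-2 + 2·4 + -2·-2 = 22
  a_6 = -2·22 + 1·-6 + 2·-2 + -2·4 = -62
  a_7 = -2·-62 + 1·22 + 2·-6 + -2·-2 = 138
  a_8 = -2·138 + 1·-62 + 2·22 + -2·-6 = -282
  a_9 = -2·-282 + 1·138 + 2·-62 + -2·22 = 534
  a_10 = -2·534 + 1·-282 + 2·138 + -2·-62 = -950
  a_11 = -2·-950 + 1·534 + 2·-282 + -2·138 = 1594
  a_12 = -2·1594 + 1·-950 + 2·534 + -2·-282 = -2506

-2,1,2,-2 ; -2506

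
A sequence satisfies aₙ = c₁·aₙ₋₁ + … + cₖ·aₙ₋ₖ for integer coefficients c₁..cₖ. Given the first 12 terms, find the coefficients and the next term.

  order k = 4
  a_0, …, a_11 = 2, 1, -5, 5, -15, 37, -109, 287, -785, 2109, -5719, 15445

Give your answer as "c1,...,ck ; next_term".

-2,2,1,2 ; -41789

  a_4 = -2·5 + 2·-5 + 1·1 + 2·2 = -15
  a_5 = -2·-15 + 2·5 + 1·-5 + 2·1 = 37
  a_6 = -2·37 + 2·-15 + 1·5 + 2·-5 = -109
  a_7 = -2·-109 + 2·37 + 1·-15 + 2·5 = 287
  a_8 = -2·287 + 2·-109 + 1·37 + 2·-15 = -785
  a_9 = -2·-785 + 2·287 + 1·-109 + 2·37 = 2109
  a_10 = -2·2109 + 2·-785 + 1·287 + 2·-109 = -5719
  a_11 = -2·-5719 + 2·2109 + 1·-785 + 2·287 = 15445
  a_12 = -2·15445 + 2·-5719 + 1·2109 + 2·-785 = -41789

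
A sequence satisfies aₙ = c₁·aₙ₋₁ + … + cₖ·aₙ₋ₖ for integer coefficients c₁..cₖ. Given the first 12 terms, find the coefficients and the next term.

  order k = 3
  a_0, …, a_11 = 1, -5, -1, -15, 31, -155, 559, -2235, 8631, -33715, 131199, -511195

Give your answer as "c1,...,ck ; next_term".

-3,4,2 ; 1990951

  a_3 = -3·-1 + 4·-5 + 2·1 = -15
  a_4 = -3·-15 + 4·-1 + 2·-5 = 31
  a_5 = -3·31 + 4·-15 + 2·-1 = -155
  a_6 = -3·-155 + 4·31 + 2·-15 = 559
  a_7 = -3·559 + 4·-155 + 2·31 = -2235
  a_8 = -3·-2235 + 4·559 + 2·-155 = 8631
  a_9 = -3·8631 + 4·-2235 + 2·559 = -33715
  a_10 = -3·-33715 + 4·8631 + 2·-2235 = 131199
  a_11 = -3·131199 + 4·-33715 + 2·8631 = -511195
  a_12 = -3·-511195 + 4·131199 + 2·-33715 = 1990951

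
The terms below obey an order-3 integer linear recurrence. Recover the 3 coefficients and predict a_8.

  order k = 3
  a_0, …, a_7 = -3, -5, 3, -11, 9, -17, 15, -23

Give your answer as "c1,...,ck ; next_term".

  a_3 = -1·3 + 1·-5 + 1·-3 = -11
  a_4 = -1·-11 + 1·3 + 1·-5 = 9
  a_5 = -1·9 + 1·-11 + 1·3 = -17
  a_6 = -1·-17 + 1·9 + 1·-11 = 15
  a_7 = -1·15 + 1·-17 + 1·9 = -23
  a_8 = -1·-23 + 1·15 + 1·-17 = 21

-1,1,1 ; 21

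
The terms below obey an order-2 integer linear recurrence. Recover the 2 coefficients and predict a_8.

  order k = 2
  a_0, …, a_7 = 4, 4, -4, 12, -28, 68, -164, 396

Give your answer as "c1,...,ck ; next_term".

  a_2 = -2·4 + 1·4 = -4
  a_3 = -2·-4 + 1·4 = 12
  a_4 = -2·12 + 1·-4 = -28
  a_5 = -2·-28 + 1·12 = 68
  a_6 = -2·68 + 1·-28 = -164
  a_7 = -2·-164 + 1·68 = 396
  a_8 = -2·396 + 1·-164 = -956

-2,1 ; -956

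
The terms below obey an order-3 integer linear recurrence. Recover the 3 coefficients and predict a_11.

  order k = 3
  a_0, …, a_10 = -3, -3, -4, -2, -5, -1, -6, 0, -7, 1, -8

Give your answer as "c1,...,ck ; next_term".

  a_3 = -1·-4 + 1·-3 + 1·-3 = -2
  a_4 = -1·-2 + 1·-4 + 1·-3 = -5
  a_5 = -1·-5 + 1·-2 + 1·-4 = -1
  a_6 = -1·-1 + 1·-5 + 1·-2 = -6
  a_7 = -1·-6 + 1·-1 + 1·-5 = 0
  a_8 = -1·0 + 1·-6 + 1·-1 = -7
  a_9 = -1·-7 + 1·0 + 1·-6 = 1
  a_10 = -1·1 + 1·-7 + 1·0 = -8
  a_11 = -1·-8 + 1·1 + 1·-7 = 2

-1,1,1 ; 2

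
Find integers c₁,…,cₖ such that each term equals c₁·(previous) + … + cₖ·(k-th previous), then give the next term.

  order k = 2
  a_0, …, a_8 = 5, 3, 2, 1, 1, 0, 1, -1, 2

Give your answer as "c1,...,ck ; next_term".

-1,1 ; -3

  a_2 = -1·3 + 1·5 = 2
  a_3 = -1·2 + 1·3 = 1
  a_4 = -1·1 + 1·2 = 1
  a_5 = -1·1 + 1·1 = 0
  a_6 = -1·0 + 1·1 = 1
  a_7 = -1·1 + 1·0 = -1
  a_8 = -1·-1 + 1·1 = 2
  a_9 = -1·2 + 1·-1 = -3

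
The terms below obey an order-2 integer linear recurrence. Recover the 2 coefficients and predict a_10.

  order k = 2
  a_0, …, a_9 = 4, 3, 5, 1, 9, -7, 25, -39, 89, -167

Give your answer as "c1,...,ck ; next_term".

-1,2 ; 345

  a_2 = -1·3 + 2·4 = 5
  a_3 = -1·5 + 2·3 = 1
  a_4 = -1·1 + 2·5 = 9
  a_5 = -1·9 + 2·1 = -7
  a_6 = -1·-7 + 2·9 = 25
  a_7 = -1·25 + 2·-7 = -39
  a_8 = -1·-39 + 2·25 = 89
  a_9 = -1·89 + 2·-39 = -167
  a_10 = -1·-167 + 2·89 = 345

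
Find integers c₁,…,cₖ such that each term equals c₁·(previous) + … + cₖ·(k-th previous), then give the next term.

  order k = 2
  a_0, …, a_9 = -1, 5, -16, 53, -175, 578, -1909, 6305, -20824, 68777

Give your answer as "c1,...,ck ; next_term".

  a_2 = -3·5 + 1·-1 = -16
  a_3 = -3·-16 + 1·5 = 53
  a_4 = -3·53 + 1·-16 = -175
  a_5 = -3·-175 + 1·53 = 578
  a_6 = -3·578 + 1·-175 = -1909
  a_7 = -3·-1909 + 1·578 = 6305
  a_8 = -3·6305 + 1·-1909 = -20824
  a_9 = -3·-20824 + 1·6305 = 68777
  a_10 = -3·68777 + 1·-20824 = -227155

-3,1 ; -227155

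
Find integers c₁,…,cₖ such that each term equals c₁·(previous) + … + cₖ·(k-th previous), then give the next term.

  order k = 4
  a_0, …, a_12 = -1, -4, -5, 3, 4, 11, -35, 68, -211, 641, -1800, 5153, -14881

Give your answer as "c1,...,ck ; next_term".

-2,1,-4,1 ; 42756

  a_4 = -2·3 + 1·-5 + -4·-4 + 1·-1 = 4
  a_5 = -2·4 + 1·3 + -4·-5 + 1·-4 = 11
  a_6 = -2·11 + 1·4 + -4·3 + 1·-5 = -35
  a_7 = -2·-35 + 1·11 + -4·4 + 1·3 = 68
  a_8 = -2·68 + 1·-35 + -4·11 + 1·4 = -211
  a_9 = -2·-211 + 1·68 + -4·-35 + 1·11 = 641
  a_10 = -2·641 + 1·-211 + -4·68 + 1·-35 = -1800
  a_11 = -2·-1800 + 1·641 + -4·-211 + 1·68 = 5153
  a_12 = -2·5153 + 1·-1800 + -4·641 + 1·-211 = -14881
  a_13 = -2·-14881 + 1·5153 + -4·-1800 + 1·641 = 42756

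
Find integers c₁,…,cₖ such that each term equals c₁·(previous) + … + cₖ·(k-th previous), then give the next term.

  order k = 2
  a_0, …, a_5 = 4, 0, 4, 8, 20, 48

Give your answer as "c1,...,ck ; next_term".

  a_2 = 2·0 + 1·4 = 4
  a_3 = 2·4 + 1·0 = 8
  a_4 = 2·8 + 1·4 = 20
  a_5 = 2·20 + 1·8 = 48
  a_6 = 2·48 + 1·20 = 116

2,1 ; 116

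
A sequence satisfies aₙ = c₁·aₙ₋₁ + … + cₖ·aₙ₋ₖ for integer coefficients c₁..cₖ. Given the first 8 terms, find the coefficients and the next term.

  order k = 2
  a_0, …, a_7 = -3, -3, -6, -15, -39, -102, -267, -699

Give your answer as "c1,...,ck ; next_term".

  a_2 = 3·-3 + -1·-3 = -6
  a_3 = 3·-6 + -1·-3 = -15
  a_4 = 3·-15 + -1·-6 = -39
  a_5 = 3·-39 + -1·-15 = -102
  a_6 = 3·-102 + -1·-39 = -267
  a_7 = 3·-267 + -1·-102 = -699
  a_8 = 3·-699 + -1·-267 = -1830

3,-1 ; -1830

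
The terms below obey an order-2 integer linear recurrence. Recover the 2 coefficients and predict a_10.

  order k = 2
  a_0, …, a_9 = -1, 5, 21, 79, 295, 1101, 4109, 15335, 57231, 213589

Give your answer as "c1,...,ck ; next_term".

  a_2 = 4·5 + -1·-1 = 21
  a_3 = 4·21 + -1·5 = 79
  a_4 = 4·79 + -1·21 = 295
  a_5 = 4·295 + -1·79 = 1101
  a_6 = 4·1101 + -1·295 = 4109
  a_7 = 4·4109 + -1·1101 = 15335
  a_8 = 4·15335 + -1·4109 = 57231
  a_9 = 4·57231 + -1·15335 = 213589
  a_10 = 4·213589 + -1·57231 = 797125

4,-1 ; 797125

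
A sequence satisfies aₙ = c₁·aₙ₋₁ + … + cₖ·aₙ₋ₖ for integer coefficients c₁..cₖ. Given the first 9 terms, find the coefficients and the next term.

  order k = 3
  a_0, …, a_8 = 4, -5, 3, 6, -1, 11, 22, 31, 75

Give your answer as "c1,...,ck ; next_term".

1,1,2 ; 150

  a_3 = 1·3 + 1·-5 + 2·4 = 6
  a_4 = 1·6 + 1·3 + 2·-5 = -1
  a_5 = 1·-1 + 1·6 + 2·3 = 11
  a_6 = 1·11 + 1·-1 + 2·6 = 22
  a_7 = 1·22 + 1·11 + 2·-1 = 31
  a_8 = 1·31 + 1·22 + 2·11 = 75
  a_9 = 1·75 + 1·31 + 2·22 = 150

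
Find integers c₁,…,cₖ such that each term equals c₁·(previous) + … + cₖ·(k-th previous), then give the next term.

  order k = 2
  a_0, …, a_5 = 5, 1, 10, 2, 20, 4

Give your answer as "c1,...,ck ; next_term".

0,2 ; 40

  a_2 = 0·1 + 2·5 = 10
  a_3 = 0·10 + 2·1 = 2
  a_4 = 0·2 + 2·10 = 20
  a_5 = 0·20 + 2·2 = 4
  a_6 = 0·4 + 2·20 = 40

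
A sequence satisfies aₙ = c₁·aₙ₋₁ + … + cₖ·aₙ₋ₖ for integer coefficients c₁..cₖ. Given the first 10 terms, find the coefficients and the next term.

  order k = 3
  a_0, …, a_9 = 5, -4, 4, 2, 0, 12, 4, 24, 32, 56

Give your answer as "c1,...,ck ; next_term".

  a_3 = 0·4 + 2·-4 + 2·5 = 2
  a_4 = 0·2 + 2·4 + 2·-4 = 0
  a_5 = 0·0 + 2·2 + 2·4 = 12
  a_6 = 0·12 + 2·0 + 2·2 = 4
  a_7 = 0·4 + 2·12 + 2·0 = 24
  a_8 = 0·24 + 2·4 + 2·12 = 32
  a_9 = 0·32 + 2·24 + 2·4 = 56
  a_10 = 0·56 + 2·32 + 2·24 = 112

0,2,2 ; 112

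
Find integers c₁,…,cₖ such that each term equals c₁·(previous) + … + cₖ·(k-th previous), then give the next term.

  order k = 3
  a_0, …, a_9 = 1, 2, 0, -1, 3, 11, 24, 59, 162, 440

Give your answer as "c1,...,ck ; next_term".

3,-2,3 ; 1173

  a_3 = 3·0 + -2·2 + 3·1 = -1
  a_4 = 3·-1 + -2·0 + 3·2 = 3
  a_5 = 3·3 + -2·-1 + 3·0 = 11
  a_6 = 3·11 + -2·3 + 3·-1 = 24
  a_7 = 3·24 + -2·11 + 3·3 = 59
  a_8 = 3·59 + -2·24 + 3·11 = 162
  a_9 = 3·162 + -2·59 + 3·24 = 440
  a_10 = 3·440 + -2·162 + 3·59 = 1173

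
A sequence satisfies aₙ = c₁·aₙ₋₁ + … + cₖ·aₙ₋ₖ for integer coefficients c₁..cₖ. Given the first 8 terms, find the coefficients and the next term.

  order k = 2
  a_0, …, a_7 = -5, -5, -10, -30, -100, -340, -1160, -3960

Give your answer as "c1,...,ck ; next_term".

  a_2 = 4·-5 + -2·-5 = -10
  a_3 = 4·-10 + -2·-5 = -30
  a_4 = 4·-30 + -2·-10 = -100
  a_5 = 4·-100 + -2·-30 = -340
  a_6 = 4·-340 + -2·-100 = -1160
  a_7 = 4·-1160 + -2·-340 = -3960
  a_8 = 4·-3960 + -2·-1160 = -13520

4,-2 ; -13520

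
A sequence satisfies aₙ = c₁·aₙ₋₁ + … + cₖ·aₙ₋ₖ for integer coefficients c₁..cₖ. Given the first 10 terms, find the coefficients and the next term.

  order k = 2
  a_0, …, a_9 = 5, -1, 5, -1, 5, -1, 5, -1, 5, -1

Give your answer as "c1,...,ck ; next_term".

  a_2 = 0·-1 + 1·5 = 5
  a_3 = 0·5 + 1·-1 = -1
  a_4 = 0·-1 + 1·5 = 5
  a_5 = 0·5 + 1·-1 = -1
  a_6 = 0·-1 + 1·5 = 5
  a_7 = 0·5 + 1·-1 = -1
  a_8 = 0·-1 + 1·5 = 5
  a_9 = 0·5 + 1·-1 = -1
  a_10 = 0·-1 + 1·5 = 5

0,1 ; 5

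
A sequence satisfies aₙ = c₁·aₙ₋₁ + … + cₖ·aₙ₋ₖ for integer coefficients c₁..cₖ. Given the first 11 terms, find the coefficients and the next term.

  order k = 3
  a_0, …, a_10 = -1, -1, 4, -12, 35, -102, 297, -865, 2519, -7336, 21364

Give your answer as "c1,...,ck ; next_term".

  a_3 = -2·4 + 3·-1 + 1·-1 = -12
  a_4 = -2·-12 + 3·4 + 1·-1 = 35
  a_5 = -2·35 + 3·-12 + 1·4 = -102
  a_6 = -2·-102 + 3·35 + 1·-12 = 297
  a_7 = -2·297 + 3·-102 + 1·35 = -865
  a_8 = -2·-865 + 3·297 + 1·-102 = 2519
  a_9 = -2·2519 + 3·-865 + 1·297 = -7336
  a_10 = -2·-7336 + 3·2519 + 1·-865 = 21364
  a_11 = -2·21364 + 3·-7336 + 1·2519 = -62217

-2,3,1 ; -62217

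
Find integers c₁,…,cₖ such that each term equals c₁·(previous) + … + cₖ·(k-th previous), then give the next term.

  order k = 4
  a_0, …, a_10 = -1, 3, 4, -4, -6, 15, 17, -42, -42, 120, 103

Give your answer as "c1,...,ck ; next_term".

  a_4 = 1·-4 + -3·4 + 3·3 + -1·-1 = -6
  a_5 = 1·-6 + -3·-4 + 3·4 + -1·3 = 15
  a_6 = 1·15 + -3·-6 + 3·-4 + -1·4 = 17
  a_7 = 1·17 + -3·15 + 3·-6 + -1·-4 = -42
  a_8 = 1·-42 + -3·17 + 3·15 + -1·-6 = -42
  a_9 = 1·-42 + -3·-42 + 3·17 + -1·15 = 120
  a_10 = 1·120 + -3·-42 + 3·-42 + -1·17 = 103
  a_11 = 1·103 + -3·120 + 3·-42 + -1·-42 = -341

1,-3,3,-1 ; -341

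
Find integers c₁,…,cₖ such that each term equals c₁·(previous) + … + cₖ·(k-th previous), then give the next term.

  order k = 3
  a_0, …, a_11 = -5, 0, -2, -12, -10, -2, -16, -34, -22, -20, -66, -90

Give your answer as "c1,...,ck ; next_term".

  a_3 = 1·-2 + -1·0 + 2·-5 = -12
  a_4 = 1·-12 + -1·-2 + 2·0 = -10
  a_5 = 1·-10 + -1·-12 + 2·-2 = -2
  a_6 = 1·-2 + -1·-10 + 2·-12 = -16
  a_7 = 1·-16 + -1·-2 + 2·-10 = -34
  a_8 = 1·-34 + -1·-16 + 2·-2 = -22
  a_9 = 1·-22 + -1·-34 + 2·-16 = -20
  a_10 = 1·-20 + -1·-22 + 2·-34 = -66
  a_11 = 1·-66 + -1·-20 + 2·-22 = -90
  a_12 = 1·-90 + -1·-66 + 2·-20 = -64

1,-1,2 ; -64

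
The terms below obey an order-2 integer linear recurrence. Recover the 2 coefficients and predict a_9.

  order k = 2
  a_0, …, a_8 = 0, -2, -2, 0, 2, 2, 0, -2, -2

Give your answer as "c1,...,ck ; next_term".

1,-1 ; 0

  a_2 = 1·-2 + -1·0 = -2
  a_3 = 1·-2 + -1·-2 = 0
  a_4 = 1·0 + -1·-2 = 2
  a_5 = 1·2 + -1·0 = 2
  a_6 = 1·2 + -1·2 = 0
  a_7 = 1·0 + -1·2 = -2
  a_8 = 1·-2 + -1·0 = -2
  a_9 = 1·-2 + -1·-2 = 0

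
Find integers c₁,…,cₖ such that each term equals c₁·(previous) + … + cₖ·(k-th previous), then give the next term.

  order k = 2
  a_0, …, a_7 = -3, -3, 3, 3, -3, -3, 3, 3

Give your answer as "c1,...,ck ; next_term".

0,-1 ; -3

  a_2 = 0·-3 + -1·-3 = 3
  a_3 = 0·3 + -1·-3 = 3
  a_4 = 0·3 + -1·3 = -3
  a_5 = 0·-3 + -1·3 = -3
  a_6 = 0·-3 + -1·-3 = 3
  a_7 = 0·3 + -1·-3 = 3
  a_8 = 0·3 + -1·3 = -3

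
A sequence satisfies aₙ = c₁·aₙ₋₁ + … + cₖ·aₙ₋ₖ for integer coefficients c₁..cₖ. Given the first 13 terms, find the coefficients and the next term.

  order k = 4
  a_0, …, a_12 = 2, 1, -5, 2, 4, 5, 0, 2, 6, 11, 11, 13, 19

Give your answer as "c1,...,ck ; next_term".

  a_4 = 1·2 + 0·-5 + 0·1 + 1·2 = 4
  a_5 = 1·4 + 0·2 + 0·-5 + 1·1 = 5
  a_6 = 1·5 + 0·4 + 0·2 + 1·-5 = 0
  a_7 = 1·0 + 0·5 + 0·4 + 1·2 = 2
  a_8 = 1·2 + 0·0 + 0·5 + 1·4 = 6
  a_9 = 1·6 + 0·2 + 0·0 + 1·5 = 11
  a_10 = 1·11 + 0·6 + 0·2 + 1·0 = 11
  a_11 = 1·11 + 0·11 + 0·6 + 1·2 = 13
  a_12 = 1·13 + 0·11 + 0·11 + 1·6 = 19
  a_13 = 1·19 + 0·13 + 0·11 + 1·11 = 30

1,0,0,1 ; 30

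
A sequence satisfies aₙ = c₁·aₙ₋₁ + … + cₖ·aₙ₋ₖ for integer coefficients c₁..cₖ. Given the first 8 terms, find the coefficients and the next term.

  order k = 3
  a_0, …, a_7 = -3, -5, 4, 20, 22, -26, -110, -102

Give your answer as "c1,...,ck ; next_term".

1,-2,-2 ; 170

  a_3 = 1·4 + -2·-5 + -2·-3 = 20
  a_4 = 1·20 + -2·4 + -2·-5 = 22
  a_5 = 1·22 + -2·20 + -2·4 = -26
  a_6 = 1·-26 + -2·22 + -2·20 = -110
  a_7 = 1·-110 + -2·-26 + -2·22 = -102
  a_8 = 1·-102 + -2·-110 + -2·-26 = 170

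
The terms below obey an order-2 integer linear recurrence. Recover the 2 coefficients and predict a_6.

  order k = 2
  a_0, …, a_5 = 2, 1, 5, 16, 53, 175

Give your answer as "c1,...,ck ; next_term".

3,1 ; 578

  a_2 = 3·1 + 1·2 = 5
  a_3 = 3·5 + 1·1 = 16
  a_4 = 3·16 + 1·5 = 53
  a_5 = 3·53 + 1·16 = 175
  a_6 = 3·175 + 1·53 = 578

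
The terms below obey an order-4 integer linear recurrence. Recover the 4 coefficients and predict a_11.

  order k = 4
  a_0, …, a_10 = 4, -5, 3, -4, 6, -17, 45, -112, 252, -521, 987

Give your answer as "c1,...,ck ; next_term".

  a_4 = -4·-4 + -4·3 + 2·-5 + 3·4 = 6
  a_5 = -4·6 + -4·-4 + 2·3 + 3·-5 = -17
  a_6 = -4·-17 + -4·6 + 2·-4 + 3·3 = 45
  a_7 = -4·45 + -4·-17 + 2·6 + 3·-4 = -112
  a_8 = -4·-112 + -4·45 + 2·-17 + 3·6 = 252
  a_9 = -4·252 + -4·-112 + 2·45 + 3·-17 = -521
  a_10 = -4·-521 + -4·252 + 2·-112 + 3·45 = 987
  a_11 = -4·987 + -4·-521 + 2·252 + 3·-112 = -1696

-4,-4,2,3 ; -1696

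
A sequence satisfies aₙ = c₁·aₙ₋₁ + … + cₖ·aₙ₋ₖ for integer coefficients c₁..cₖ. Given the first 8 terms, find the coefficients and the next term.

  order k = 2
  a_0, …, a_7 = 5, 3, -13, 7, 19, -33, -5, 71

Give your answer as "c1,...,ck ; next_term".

  a_2 = -1·3 + -2·5 = -13
  a_3 = -1·-13 + -2·3 = 7
  a_4 = -1·7 + -2·-13 = 19
  a_5 = -1·19 + -2·7 = -33
  a_6 = -1·-33 + -2·19 = -5
  a_7 = -1·-5 + -2·-33 = 71
  a_8 = -1·71 + -2·-5 = -61

-1,-2 ; -61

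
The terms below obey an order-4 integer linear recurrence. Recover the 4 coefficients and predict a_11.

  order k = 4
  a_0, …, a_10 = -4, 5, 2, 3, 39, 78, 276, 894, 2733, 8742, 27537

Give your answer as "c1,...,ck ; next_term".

2,3,3,-3 ; 86817

  a_4 = 2·3 + 3·2 + 3·5 + -3·-4 = 39
  a_5 = 2·39 + 3·3 + 3·2 + -3·5 = 78
  a_6 = 2·78 + 3·39 + 3·3 + -3·2 = 276
  a_7 = 2·276 + 3·78 + 3·39 + -3·3 = 894
  a_8 = 2·894 + 3·276 + 3·78 + -3·39 = 2733
  a_9 = 2·2733 + 3·894 + 3·276 + -3·78 = 8742
  a_10 = 2·8742 + 3·2733 + 3·894 + -3·276 = 27537
  a_11 = 2·27537 + 3·8742 + 3·2733 + -3·894 = 86817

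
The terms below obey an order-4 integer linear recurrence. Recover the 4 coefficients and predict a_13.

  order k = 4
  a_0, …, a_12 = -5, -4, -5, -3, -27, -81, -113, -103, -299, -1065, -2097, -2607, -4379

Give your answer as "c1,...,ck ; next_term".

  a_4 = 2·-3 + -3·-5 + 4·-4 + 4·-5 = -27
  a_5 = 2·-27 + -3·-3 + 4·-5 + 4·-4 = -81
  a_6 = 2·-81 + -3·-27 + 4·-3 + 4·-5 = -113
  a_7 = 2·-113 + -3·-81 + 4·-27 + 4·-3 = -103
  a_8 = 2·-103 + -3·-113 + 4·-81 + 4·-27 = -299
  a_9 = 2·-299 + -3·-103 + 4·-113 + 4·-81 = -1065
  a_10 = 2·-1065 + -3·-299 + 4·-103 + 4·-113 = -2097
  a_11 = 2·-2097 + -3·-1065 + 4·-299 + 4·-103 = -2607
  a_12 = 2·-2607 + -3·-2097 + 4·-1065 + 4·-299 = -4379
  a_13 = 2·-4379 + -3·-2607 + 4·-2097 + 4·-1065 = -13585

2,-3,4,4 ; -13585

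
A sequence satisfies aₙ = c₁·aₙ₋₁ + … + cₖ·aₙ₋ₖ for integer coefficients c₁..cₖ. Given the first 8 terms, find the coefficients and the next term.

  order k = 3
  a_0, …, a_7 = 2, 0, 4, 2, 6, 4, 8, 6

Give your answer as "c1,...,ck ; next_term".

  a_3 = 1·4 + 1·0 + -1·2 = 2
  a_4 = 1·2 + 1·4 + -1·0 = 6
  a_5 = 1·6 + 1·2 + -1·4 = 4
  a_6 = 1·4 + 1·6 + -1·2 = 8
  a_7 = 1·8 + 1·4 + -1·6 = 6
  a_8 = 1·6 + 1·8 + -1·4 = 10

1,1,-1 ; 10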